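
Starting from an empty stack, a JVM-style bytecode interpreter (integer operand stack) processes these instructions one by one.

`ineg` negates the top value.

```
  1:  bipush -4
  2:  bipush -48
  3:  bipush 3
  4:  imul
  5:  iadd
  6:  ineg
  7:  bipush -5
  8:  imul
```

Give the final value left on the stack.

-740

bipush -4  -> [-4]
bipush -48 -> [-4, -48]
bipush 3   -> [-4, -48, 3]
imul       -> [-4, -144]
iadd       -> [-148]
ineg       -> [148]
bipush -5  -> [148, -5]
imul       -> [-740]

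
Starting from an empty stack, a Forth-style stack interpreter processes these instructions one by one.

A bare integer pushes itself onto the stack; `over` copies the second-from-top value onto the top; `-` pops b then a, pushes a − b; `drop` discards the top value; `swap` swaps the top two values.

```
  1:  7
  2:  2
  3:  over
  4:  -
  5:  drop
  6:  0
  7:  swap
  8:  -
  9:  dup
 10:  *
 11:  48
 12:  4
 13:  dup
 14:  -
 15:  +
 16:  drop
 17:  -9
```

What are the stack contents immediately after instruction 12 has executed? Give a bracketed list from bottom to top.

[49, 48, 4]

7    : 7
2    : 7 2
over : 7 2 7
-    : 7 -5
drop : 7
0    : 7 0
swap : 0 7
-    : -7
dup  : -7 -7
*    : 49
48   : 49 48
4    : 49 48 4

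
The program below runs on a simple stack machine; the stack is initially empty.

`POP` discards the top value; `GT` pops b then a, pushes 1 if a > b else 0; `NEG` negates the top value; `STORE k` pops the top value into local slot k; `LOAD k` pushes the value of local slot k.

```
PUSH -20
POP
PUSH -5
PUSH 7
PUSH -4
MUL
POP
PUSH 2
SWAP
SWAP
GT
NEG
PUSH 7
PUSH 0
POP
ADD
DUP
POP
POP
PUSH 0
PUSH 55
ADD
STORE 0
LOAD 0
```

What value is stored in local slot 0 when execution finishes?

PUSH -20 -> -20
POP      -> (empty)
PUSH -5  -> -5
PUSH 7   -> -5 7
PUSH -4  -> -5 7 -4
MUL      -> -5 -28
POP      -> -5
PUSH 2   -> -5 2
SWAP     -> 2 -5
SWAP     -> -5 2
GT       -> 0
NEG      -> 0
PUSH 7   -> 0 7
PUSH 0   -> 0 7 0
POP      -> 0 7
ADD      -> 7
DUP      -> 7 7
POP      -> 7
POP      -> (empty)
PUSH 0   -> 0
PUSH 55  -> 0 55
ADD      -> 55
STORE 0  -> (empty)
LOAD 0   -> 55

55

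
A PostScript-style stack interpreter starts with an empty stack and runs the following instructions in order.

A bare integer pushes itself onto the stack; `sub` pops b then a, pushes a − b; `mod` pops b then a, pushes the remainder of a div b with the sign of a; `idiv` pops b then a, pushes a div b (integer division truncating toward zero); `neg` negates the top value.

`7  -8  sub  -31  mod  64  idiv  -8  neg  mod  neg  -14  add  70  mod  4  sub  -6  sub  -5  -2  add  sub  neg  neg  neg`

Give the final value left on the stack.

5

7     7
-8    7 -8
sub   15
-31   15 -31
mod   15
64    15 64
idiv  0
-8    0 -8
neg   0 8
mod   0
neg   0
-14   0 -14
add   -14
70    -14 70
mod   -14
4     -14 4
sub   -18
-6    -18 -6
sub   -12
-5    -12 -5
-2    -12 -5 -2
add   -12 -7
sub   -5
neg   5
neg   -5
neg   5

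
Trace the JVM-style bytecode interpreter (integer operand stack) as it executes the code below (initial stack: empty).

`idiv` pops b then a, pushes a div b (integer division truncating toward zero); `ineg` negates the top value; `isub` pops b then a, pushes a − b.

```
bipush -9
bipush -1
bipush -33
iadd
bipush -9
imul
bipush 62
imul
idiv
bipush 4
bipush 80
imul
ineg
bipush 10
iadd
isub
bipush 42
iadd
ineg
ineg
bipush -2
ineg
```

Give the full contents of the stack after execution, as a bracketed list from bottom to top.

[352, 2]

bipush -9   -9
bipush -1   -9 -1
bipush -33  -9 -1 -33
iadd        -9 -34
bipush -9   -9 -34 -9
imul        -9 306
bipush 62   -9 306 62
imul        -9 18972
idiv        0
bipush 4    0 4
bipush 80   0 4 80
imul        0 320
ineg        0 -320
bipush 10   0 -320 10
iadd        0 -310
isub        310
bipush 42   310 42
iadd        352
ineg        -352
ineg        352
bipush -2   352 -2
ineg        352 2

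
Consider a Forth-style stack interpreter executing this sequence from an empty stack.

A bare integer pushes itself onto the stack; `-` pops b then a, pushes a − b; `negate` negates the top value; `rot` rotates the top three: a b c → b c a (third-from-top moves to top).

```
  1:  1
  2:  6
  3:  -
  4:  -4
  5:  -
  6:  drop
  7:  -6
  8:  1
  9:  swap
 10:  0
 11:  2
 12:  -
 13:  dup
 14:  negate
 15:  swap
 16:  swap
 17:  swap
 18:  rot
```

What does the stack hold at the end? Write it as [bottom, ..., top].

[1, 2, -2, -6]

1       [1]
6       [1, 6]
-       [-5]
-4      [-5, -4]
-       [-1]
drop    []
-6      [-6]
1       [-6, 1]
swap    [1, -6]
0       [1, -6, 0]
2       [1, -6, 0, 2]
-       [1, -6, -2]
dup     [1, -6, -2, -2]
negate  [1, -6, -2, 2]
swap    [1, -6, 2, -2]
swap    [1, -6, -2, 2]
swap    [1, -6, 2, -2]
rot     [1, 2, -2, -6]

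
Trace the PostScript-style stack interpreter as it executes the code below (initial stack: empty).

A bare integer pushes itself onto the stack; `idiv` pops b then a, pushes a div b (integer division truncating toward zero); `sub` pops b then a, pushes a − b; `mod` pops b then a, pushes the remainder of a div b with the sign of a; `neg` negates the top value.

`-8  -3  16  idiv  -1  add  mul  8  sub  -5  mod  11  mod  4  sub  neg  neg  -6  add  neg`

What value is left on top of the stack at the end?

10

-8    [-8]
-3    [-8, -3]
16    [-8, -3, 16]
idiv  [-8, 0]
-1    [-8, 0, -1]
add   [-8, -1]
mul   [8]
8     [8, 8]
sub   [0]
-5    [0, -5]
mod   [0]
11    [0, 11]
mod   [0]
4     [0, 4]
sub   [-4]
neg   [4]
neg   [-4]
-6    [-4, -6]
add   [-10]
neg   [10]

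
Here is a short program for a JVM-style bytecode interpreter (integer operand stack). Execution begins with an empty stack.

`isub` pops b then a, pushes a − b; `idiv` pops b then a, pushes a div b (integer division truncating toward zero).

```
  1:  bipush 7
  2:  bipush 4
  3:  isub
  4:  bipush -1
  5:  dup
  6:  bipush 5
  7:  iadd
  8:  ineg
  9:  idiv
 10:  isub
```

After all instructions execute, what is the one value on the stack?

3

bipush 7   7
bipush 4   7 4
isub       3
bipush -1  3 -1
dup        3 -1 -1
bipush 5   3 -1 -1 5
iadd       3 -1 4
ineg       3 -1 -4
idiv       3 0
isub       3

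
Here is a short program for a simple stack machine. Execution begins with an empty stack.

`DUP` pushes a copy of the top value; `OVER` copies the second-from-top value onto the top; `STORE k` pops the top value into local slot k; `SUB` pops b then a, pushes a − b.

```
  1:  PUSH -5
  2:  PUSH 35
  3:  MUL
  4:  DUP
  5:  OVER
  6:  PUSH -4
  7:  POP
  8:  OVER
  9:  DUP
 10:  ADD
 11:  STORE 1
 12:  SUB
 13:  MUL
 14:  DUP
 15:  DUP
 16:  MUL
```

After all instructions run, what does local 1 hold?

PUSH -5  [-5]
PUSH 35  [-5, 35]
MUL      [-175]
DUP      [-175, -175]
OVER     [-175, -175, -175]
PUSH -4  [-175, -175, -175, -4]
POP      [-175, -175, -175]
OVER     [-175, -175, -175, -175]
DUP      [-175, -175, -175, -175, -175]
ADD      [-175, -175, -175, -350]
STORE 1  [-175, -175, -175]
SUB      [-175, 0]
MUL      [0]
DUP      [0, 0]
DUP      [0, 0, 0]
MUL      [0, 0]

-350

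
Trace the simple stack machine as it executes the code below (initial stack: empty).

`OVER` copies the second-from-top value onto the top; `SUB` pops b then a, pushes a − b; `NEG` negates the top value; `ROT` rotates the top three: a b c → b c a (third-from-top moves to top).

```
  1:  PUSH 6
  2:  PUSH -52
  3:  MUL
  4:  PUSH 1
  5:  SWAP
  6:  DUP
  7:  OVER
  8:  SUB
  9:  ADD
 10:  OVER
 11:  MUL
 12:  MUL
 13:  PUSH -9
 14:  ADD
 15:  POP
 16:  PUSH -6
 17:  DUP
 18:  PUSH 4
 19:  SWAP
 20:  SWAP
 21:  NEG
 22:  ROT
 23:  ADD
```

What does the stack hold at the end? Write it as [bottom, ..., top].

[-6, -10]

PUSH 6   → 6
PUSH -52 → 6 -52
MUL      → -312
PUSH 1   → -312 1
SWAP     → 1 -312
DUP      → 1 -312 -312
OVER     → 1 -312 -312 -312
SUB      → 1 -312 0
ADD      → 1 -312
OVER     → 1 -312 1
MUL      → 1 -312
MUL      → -312
PUSH -9  → -312 -9
ADD      → -321
POP      → (empty)
PUSH -6  → -6
DUP      → -6 -6
PUSH 4   → -6 -6 4
SWAP     → -6 4 -6
SWAP     → -6 -6 4
NEG      → -6 -6 -4
ROT      → -6 -4 -6
ADD      → -6 -10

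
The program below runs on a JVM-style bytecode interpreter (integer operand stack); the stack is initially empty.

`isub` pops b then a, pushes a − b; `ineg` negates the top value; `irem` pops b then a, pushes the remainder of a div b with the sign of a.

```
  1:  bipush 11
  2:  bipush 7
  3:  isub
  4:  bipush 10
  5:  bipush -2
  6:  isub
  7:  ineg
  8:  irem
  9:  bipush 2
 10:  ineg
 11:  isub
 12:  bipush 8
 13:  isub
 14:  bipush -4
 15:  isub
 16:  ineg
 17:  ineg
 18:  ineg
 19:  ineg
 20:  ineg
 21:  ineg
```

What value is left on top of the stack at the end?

2

bipush 11 : [11]
bipush 7  : [11, 7]
isub      : [4]
bipush 10 : [4, 10]
bipush -2 : [4, 10, -2]
isub      : [4, 12]
ineg      : [4, -12]
irem      : [4]
bipush 2  : [4, 2]
ineg      : [4, -2]
isub      : [6]
bipush 8  : [6, 8]
isub      : [-2]
bipush -4 : [-2, -4]
isub      : [2]
ineg      : [-2]
ineg      : [2]
ineg      : [-2]
ineg      : [2]
ineg      : [-2]
ineg      : [2]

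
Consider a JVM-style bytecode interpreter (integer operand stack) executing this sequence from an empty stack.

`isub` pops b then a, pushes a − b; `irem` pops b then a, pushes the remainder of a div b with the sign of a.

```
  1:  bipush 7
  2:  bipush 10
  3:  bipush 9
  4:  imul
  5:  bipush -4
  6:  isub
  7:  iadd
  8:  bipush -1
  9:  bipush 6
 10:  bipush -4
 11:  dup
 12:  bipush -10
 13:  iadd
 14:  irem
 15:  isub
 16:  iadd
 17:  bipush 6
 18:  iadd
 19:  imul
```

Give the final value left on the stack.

bipush 7    7
bipush 10   7 10
bipush 9    7 10 9
imul        7 90
bipush -4   7 90 -4
isub        7 94
iadd        101
bipush -1   101 -1
bipush 6    101 -1 6
bipush -4   101 -1 6 -4
dup         101 -1 6 -4 -4
bipush -10  101 -1 6 -4 -4 -10
iadd        101 -1 6 -4 -14
irem        101 -1 6 -4
isub        101 -1 10
iadd        101 9
bipush 6    101 9 6
iadd        101 15
imul        1515

1515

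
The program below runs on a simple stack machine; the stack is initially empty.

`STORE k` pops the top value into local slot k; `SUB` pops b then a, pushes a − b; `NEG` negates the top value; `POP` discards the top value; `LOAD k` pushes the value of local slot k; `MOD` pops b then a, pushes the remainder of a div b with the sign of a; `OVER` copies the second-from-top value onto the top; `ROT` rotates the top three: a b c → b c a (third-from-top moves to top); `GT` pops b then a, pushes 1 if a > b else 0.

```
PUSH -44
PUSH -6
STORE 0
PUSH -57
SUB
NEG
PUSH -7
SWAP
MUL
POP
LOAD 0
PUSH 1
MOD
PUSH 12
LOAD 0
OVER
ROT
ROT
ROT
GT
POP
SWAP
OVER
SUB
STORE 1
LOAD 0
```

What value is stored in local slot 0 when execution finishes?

-6

PUSH -44 → -44
PUSH -6  → -44 -6
STORE 0  → -44
PUSH -57 → -44 -57
SUB      → 13
NEG      → -13
PUSH -7  → -13 -7
SWAP     → -7 -13
MUL      → 91
POP      → (empty)
LOAD 0   → -6
PUSH 1   → -6 1
MOD      → 0
PUSH 12  → 0 12
LOAD 0   → 0 12 -6
OVER     → 0 12 -6 12
ROT      → 0 -6 12 12
ROT      → 0 12 12 -6
ROT      → 0 12 -6 12
GT       → 0 12 0
POP      → 0 12
SWAP     → 12 0
OVER     → 12 0 12
SUB      → 12 -12
STORE 1  → 12
LOAD 0   → 12 -6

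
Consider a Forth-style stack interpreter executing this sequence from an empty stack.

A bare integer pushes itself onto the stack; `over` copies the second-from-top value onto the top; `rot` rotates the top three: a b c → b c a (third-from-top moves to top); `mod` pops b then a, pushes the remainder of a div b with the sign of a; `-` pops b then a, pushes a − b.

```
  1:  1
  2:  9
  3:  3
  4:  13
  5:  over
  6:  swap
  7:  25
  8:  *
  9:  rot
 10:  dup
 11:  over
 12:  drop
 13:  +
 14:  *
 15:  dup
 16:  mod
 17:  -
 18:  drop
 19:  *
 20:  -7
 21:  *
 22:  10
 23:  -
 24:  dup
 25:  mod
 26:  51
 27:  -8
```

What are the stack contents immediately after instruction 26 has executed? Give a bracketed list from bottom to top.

[0, 51]

1    → 1
9    → 1 9
3    → 1 9 3
13   → 1 9 3 13
over → 1 9 3 13 3
swap → 1 9 3 3 13
25   → 1 9 3 3 13 25
*    → 1 9 3 3 325
rot  → 1 9 3 325 3
dup  → 1 9 3 325 3 3
over → 1 9 3 325 3 3 3
drop → 1 9 3 325 3 3
+    → 1 9 3 325 6
*    → 1 9 3 1950
dup  → 1 9 3 1950 1950
mod  → 1 9 3 0
-    → 1 9 3
drop → 1 9
*    → 9
-7   → 9 -7
*    → -63
10   → -63 10
-    → -73
dup  → -73 -73
mod  → 0
51   → 0 51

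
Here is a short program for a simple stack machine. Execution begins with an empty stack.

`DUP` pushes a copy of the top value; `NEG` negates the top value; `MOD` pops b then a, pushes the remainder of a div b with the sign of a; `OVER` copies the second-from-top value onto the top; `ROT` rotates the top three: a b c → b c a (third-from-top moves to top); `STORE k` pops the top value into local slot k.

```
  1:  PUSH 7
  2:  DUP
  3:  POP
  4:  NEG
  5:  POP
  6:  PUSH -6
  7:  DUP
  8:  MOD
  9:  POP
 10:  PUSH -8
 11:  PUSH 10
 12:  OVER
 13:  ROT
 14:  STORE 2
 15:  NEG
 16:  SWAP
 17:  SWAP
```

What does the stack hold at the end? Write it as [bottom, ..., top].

PUSH 7  : [7]
DUP     : [7, 7]
POP     : [7]
NEG     : [-7]
POP     : []
PUSH -6 : [-6]
DUP     : [-6, -6]
MOD     : [0]
POP     : []
PUSH -8 : [-8]
PUSH 10 : [-8, 10]
OVER    : [-8, 10, -8]
ROT     : [10, -8, -8]
STORE 2 : [10, -8]
NEG     : [10, 8]
SWAP    : [8, 10]
SWAP    : [10, 8]

[10, 8]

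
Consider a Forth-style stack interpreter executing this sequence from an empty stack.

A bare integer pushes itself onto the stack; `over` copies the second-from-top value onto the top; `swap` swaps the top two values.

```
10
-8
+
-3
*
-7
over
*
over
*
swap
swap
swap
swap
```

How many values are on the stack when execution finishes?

10    10
-8    10 -8
+     2
-3    2 -3
*     -6
-7    -6 -7
over  -6 -7 -6
*     -6 42
over  -6 42 -6
*     -6 -252
swap  -252 -6
swap  -6 -252
swap  -252 -6
swap  -6 -252

2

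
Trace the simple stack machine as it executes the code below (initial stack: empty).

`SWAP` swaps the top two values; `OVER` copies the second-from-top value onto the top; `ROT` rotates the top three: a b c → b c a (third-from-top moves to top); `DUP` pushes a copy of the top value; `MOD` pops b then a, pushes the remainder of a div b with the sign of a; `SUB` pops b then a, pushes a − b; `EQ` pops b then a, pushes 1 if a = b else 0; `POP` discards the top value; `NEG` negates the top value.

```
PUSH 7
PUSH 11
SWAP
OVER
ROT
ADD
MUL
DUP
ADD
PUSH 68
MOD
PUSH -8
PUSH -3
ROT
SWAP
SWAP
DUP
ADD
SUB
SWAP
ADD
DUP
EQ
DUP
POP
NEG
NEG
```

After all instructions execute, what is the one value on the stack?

PUSH 7  : 7
PUSH 11 : 7 11
SWAP    : 11 7
OVER    : 11 7 11
ROT     : 7 11 11
ADD     : 7 22
MUL     : 154
DUP     : 154 154
ADD     : 308
PUSH 68 : 308 68
MOD     : 36
PUSH -8 : 36 -8
PUSH -3 : 36 -8 -3
ROT     : -8 -3 36
SWAP    : -8 36 -3
SWAP    : -8 -3 36
DUP     : -8 -3 36 36
ADD     : -8 -3 72
SUB     : -8 -75
SWAP    : -75 -8
ADD     : -83
DUP     : -83 -83
EQ      : 1
DUP     : 1 1
POP     : 1
NEG     : -1
NEG     : 1

1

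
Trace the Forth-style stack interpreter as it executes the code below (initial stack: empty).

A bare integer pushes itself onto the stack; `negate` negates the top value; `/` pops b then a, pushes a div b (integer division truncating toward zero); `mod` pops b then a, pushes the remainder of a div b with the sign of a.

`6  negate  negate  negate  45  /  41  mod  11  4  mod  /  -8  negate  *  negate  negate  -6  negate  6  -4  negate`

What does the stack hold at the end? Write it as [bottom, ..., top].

[0, 6, 6, 4]

6      -> 6
negate -> -6
negate -> 6
negate -> -6
45     -> -6 45
/      -> 0
41     -> 0 41
mod    -> 0
11     -> 0 11
4      -> 0 11 4
mod    -> 0 3
/      -> 0
-8     -> 0 -8
negate -> 0 8
*      -> 0
negate -> 0
negate -> 0
-6     -> 0 -6
negate -> 0 6
6      -> 0 6 6
-4     -> 0 6 6 -4
negate -> 0 6 6 4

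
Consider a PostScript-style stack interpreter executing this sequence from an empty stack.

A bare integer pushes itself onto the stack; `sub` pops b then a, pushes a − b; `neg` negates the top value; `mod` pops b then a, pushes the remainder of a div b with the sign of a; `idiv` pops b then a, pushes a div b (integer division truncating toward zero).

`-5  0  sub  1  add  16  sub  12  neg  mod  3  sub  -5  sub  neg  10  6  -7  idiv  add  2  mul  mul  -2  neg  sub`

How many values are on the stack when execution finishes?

-5   → [-5]
0    → [-5, 0]
sub  → [-5]
1    → [-5, 1]
add  → [-4]
16   → [-4, 16]
sub  → [-20]
12   → [-20, 12]
neg  → [-20, -12]
mod  → [-8]
3    → [-8, 3]
sub  → [-11]
-5   → [-11, -5]
sub  → [-6]
neg  → [6]
10   → [6, 10]
6    → [6, 10, 6]
-7   → [6, 10, 6, -7]
idiv → [6, 10, 0]
add  → [6, 10]
2    → [6, 10, 2]
mul  → [6, 20]
mul  → [120]
-2   → [120, -2]
neg  → [120, 2]
sub  → [118]

1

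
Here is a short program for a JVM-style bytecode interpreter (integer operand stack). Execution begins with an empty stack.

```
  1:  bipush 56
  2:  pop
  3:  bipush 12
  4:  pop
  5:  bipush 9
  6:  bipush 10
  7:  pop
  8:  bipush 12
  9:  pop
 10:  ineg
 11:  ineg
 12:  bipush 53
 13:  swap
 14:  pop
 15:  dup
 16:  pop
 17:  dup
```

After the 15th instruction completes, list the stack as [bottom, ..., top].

[53, 53]

bipush 56 : 56
pop       : (empty)
bipush 12 : 12
pop       : (empty)
bipush 9  : 9
bipush 10 : 9 10
pop       : 9
bipush 12 : 9 12
pop       : 9
ineg      : -9
ineg      : 9
bipush 53 : 9 53
swap      : 53 9
pop       : 53
dup       : 53 53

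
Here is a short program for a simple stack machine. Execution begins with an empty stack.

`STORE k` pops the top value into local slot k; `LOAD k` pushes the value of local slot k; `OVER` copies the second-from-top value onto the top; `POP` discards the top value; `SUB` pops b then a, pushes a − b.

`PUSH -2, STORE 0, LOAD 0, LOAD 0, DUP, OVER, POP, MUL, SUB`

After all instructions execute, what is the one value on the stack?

PUSH -2 → [-2]
STORE 0 → []
LOAD 0  → [-2]
LOAD 0  → [-2, -2]
DUP     → [-2, -2, -2]
OVER    → [-2, -2, -2, -2]
POP     → [-2, -2, -2]
MUL     → [-2, 4]
SUB     → [-6]

-6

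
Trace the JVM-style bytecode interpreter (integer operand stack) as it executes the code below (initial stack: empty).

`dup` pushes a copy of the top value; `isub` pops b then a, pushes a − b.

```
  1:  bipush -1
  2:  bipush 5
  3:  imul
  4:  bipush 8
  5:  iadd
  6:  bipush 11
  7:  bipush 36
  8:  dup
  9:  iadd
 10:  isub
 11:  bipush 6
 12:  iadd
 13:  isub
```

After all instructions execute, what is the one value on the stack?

bipush -1 -> [-1]
bipush 5  -> [-1, 5]
imul      -> [-5]
bipush 8  -> [-5, 8]
iadd      -> [3]
bipush 11 -> [3, 11]
bipush 36 -> [3, 11, 36]
dup       -> [3, 11, 36, 36]
iadd      -> [3, 11, 72]
isub      -> [3, -61]
bipush 6  -> [3, -61, 6]
iadd      -> [3, -55]
isub      -> [58]

58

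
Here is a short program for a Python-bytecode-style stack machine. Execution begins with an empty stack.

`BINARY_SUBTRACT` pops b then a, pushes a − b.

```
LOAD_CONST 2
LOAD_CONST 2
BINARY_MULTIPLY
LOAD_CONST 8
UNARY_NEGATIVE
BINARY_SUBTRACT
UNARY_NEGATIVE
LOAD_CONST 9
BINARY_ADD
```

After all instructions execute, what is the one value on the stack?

-3

LOAD_CONST 2     2
LOAD_CONST 2     2 2
BINARY_MULTIPLY  4
LOAD_CONST 8     4 8
UNARY_NEGATIVE   4 -8
BINARY_SUBTRACT  12
UNARY_NEGATIVE   -12
LOAD_CONST 9     -12 9
BINARY_ADD       -3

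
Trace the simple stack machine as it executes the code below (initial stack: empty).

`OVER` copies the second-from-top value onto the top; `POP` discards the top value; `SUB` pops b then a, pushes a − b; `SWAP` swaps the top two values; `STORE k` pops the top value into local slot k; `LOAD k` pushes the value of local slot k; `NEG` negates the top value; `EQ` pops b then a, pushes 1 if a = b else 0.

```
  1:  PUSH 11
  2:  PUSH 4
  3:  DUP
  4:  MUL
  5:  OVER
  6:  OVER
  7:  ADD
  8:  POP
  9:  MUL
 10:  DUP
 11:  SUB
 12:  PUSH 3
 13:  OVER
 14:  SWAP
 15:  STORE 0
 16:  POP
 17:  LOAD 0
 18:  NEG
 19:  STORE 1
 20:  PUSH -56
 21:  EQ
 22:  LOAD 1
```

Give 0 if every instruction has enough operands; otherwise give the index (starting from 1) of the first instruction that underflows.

PUSH 11  : [11]
PUSH 4   : [11, 4]
DUP      : [11, 4, 4]
MUL      : [11, 16]
OVER     : [11, 16, 11]
OVER     : [11, 16, 11, 16]
ADD      : [11, 16, 27]
POP      : [11, 16]
MUL      : [176]
DUP      : [176, 176]
SUB      : [0]
PUSH 3   : [0, 3]
OVER     : [0, 3, 0]
SWAP     : [0, 0, 3]
STORE 0  : [0, 0]
POP      : [0]
LOAD 0   : [0, 3]
NEG      : [0, -3]
STORE 1  : [0]
PUSH -56 : [0, -56]
EQ       : [0]
LOAD 1   : [0, -3]

0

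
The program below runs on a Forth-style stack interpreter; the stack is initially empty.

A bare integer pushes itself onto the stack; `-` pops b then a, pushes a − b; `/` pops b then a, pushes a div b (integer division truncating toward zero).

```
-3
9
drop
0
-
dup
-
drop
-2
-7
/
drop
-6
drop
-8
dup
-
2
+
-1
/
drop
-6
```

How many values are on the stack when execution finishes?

1

-3    [-3]
9     [-3, 9]
drop  [-3]
0     [-3, 0]
-     [-3]
dup   [-3, -3]
-     [0]
drop  []
-2    [-2]
-7    [-2, -7]
/     [0]
drop  []
-6    [-6]
drop  []
-8    [-8]
dup   [-8, -8]
-     [0]
2     [0, 2]
+     [2]
-1    [2, -1]
/     [-2]
drop  []
-6    [-6]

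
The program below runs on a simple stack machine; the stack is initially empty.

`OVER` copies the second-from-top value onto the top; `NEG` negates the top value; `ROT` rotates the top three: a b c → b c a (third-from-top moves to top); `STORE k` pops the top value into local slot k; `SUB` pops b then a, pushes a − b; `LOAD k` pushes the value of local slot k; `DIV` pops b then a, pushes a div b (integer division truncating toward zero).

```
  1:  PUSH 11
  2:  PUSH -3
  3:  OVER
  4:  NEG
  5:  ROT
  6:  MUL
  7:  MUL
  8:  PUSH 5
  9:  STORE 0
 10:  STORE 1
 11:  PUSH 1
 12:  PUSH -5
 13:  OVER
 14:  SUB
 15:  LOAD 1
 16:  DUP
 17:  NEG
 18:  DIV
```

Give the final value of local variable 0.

PUSH 11 : 11
PUSH -3 : 11 -3
OVER    : 11 -3 11
NEG     : 11 -3 -11
ROT     : -3 -11 11
MUL     : -3 -121
MUL     : 363
PUSH 5  : 363 5
STORE 0 : 363
STORE 1 : (empty)
PUSH 1  : 1
PUSH -5 : 1 -5
OVER    : 1 -5 1
SUB     : 1 -6
LOAD 1  : 1 -6 363
DUP     : 1 -6 363 363
NEG     : 1 -6 363 -363
DIV     : 1 -6 -1

5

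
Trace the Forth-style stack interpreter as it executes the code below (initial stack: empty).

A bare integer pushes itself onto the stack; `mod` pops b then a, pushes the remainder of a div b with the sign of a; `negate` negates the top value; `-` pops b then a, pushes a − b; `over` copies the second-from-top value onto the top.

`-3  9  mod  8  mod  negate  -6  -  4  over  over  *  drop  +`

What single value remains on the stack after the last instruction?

-3     -> -3
9      -> -3 9
mod    -> -3
8      -> -3 8
mod    -> -3
negate -> 3
-6     -> 3 -6
-      -> 9
4      -> 9 4
over   -> 9 4 9
over   -> 9 4 9 4
*      -> 9 4 36
drop   -> 9 4
+      -> 13

13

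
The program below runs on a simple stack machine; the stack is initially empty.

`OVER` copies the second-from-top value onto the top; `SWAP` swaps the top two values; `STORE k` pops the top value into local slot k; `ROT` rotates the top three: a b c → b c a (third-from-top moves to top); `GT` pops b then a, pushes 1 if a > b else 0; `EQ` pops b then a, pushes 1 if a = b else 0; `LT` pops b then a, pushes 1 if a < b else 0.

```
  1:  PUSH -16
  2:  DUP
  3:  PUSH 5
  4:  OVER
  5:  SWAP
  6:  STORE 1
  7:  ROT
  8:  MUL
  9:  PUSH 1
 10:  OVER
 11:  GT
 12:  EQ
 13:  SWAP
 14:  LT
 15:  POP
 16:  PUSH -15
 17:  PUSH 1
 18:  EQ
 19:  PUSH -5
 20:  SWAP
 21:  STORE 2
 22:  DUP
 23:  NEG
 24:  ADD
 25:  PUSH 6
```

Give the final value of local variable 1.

PUSH -16  [-16]
DUP       [-16, -16]
PUSH 5    [-16, -16, 5]
OVER      [-16, -16, 5, -16]
SWAP      [-16, -16, -16, 5]
STORE 1   [-16, -16, -16]
ROT       [-16, -16, -16]
MUL       [-16, 256]
PUSH 1    [-16, 256, 1]
OVER      [-16, 256, 1, 256]
GT        [-16, 256, 0]
EQ        [-16, 0]
SWAP      [0, -16]
LT        [0]
POP       []
PUSH -15  [-15]
PUSH 1    [-15, 1]
EQ        [0]
PUSH -5   [0, -5]
SWAP      [-5, 0]
STORE 2   [-5]
DUP       [-5, -5]
NEG       [-5, 5]
ADD       [0]
PUSH 6    [0, 6]

5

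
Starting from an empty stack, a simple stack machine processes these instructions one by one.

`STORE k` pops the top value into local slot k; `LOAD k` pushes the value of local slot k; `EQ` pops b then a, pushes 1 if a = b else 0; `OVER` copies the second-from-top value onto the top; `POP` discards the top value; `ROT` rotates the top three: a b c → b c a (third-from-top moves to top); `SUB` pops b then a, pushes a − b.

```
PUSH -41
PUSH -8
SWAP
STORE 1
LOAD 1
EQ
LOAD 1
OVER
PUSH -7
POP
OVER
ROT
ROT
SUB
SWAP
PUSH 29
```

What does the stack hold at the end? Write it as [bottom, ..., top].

PUSH -41 → [-41]
PUSH -8  → [-41, -8]
SWAP     → [-8, -41]
STORE 1  → [-8]
LOAD 1   → [-8, -41]
EQ       → [0]
LOAD 1   → [0, -41]
OVER     → [0, -41, 0]
PUSH -7  → [0, -41, 0, -7]
POP      → [0, -41, 0]
OVER     → [0, -41, 0, -41]
ROT      → [0, 0, -41, -41]
ROT      → [0, -41, -41, 0]
SUB      → [0, -41, -41]
SWAP     → [0, -41, -41]
PUSH 29  → [0, -41, -41, 29]

[0, -41, -41, 29]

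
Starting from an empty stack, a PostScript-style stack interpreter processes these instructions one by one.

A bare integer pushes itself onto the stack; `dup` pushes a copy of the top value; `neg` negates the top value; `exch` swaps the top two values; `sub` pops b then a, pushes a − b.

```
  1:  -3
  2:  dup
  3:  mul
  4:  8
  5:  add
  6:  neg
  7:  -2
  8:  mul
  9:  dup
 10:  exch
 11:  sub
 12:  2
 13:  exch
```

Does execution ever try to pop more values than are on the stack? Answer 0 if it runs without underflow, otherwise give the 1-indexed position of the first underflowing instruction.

-3    [-3]
dup   [-3, -3]
mul   [9]
8     [9, 8]
add   [17]
neg   [-17]
-2    [-17, -2]
mul   [34]
dup   [34, 34]
exch  [34, 34]
sub   [0]
2     [0, 2]
exch  [2, 0]

0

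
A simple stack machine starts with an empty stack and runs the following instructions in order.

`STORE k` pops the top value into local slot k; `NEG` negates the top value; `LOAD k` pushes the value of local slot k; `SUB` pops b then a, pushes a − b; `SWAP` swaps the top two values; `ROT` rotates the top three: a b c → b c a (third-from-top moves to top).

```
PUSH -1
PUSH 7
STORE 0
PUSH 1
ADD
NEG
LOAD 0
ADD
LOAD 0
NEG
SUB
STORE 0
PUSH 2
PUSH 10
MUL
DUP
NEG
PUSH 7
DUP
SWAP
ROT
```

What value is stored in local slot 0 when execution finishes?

14

PUSH -1 -> [-1]
PUSH 7  -> [-1, 7]
STORE 0 -> [-1]
PUSH 1  -> [-1, 1]
ADD     -> [0]
NEG     -> [0]
LOAD 0  -> [0, 7]
ADD     -> [7]
LOAD 0  -> [7, 7]
NEG     -> [7, -7]
SUB     -> [14]
STORE 0 -> []
PUSH 2  -> [2]
PUSH 10 -> [2, 10]
MUL     -> [20]
DUP     -> [20, 20]
NEG     -> [20, -20]
PUSH 7  -> [20, -20, 7]
DUP     -> [20, -20, 7, 7]
SWAP    -> [20, -20, 7, 7]
ROT     -> [20, 7, 7, -20]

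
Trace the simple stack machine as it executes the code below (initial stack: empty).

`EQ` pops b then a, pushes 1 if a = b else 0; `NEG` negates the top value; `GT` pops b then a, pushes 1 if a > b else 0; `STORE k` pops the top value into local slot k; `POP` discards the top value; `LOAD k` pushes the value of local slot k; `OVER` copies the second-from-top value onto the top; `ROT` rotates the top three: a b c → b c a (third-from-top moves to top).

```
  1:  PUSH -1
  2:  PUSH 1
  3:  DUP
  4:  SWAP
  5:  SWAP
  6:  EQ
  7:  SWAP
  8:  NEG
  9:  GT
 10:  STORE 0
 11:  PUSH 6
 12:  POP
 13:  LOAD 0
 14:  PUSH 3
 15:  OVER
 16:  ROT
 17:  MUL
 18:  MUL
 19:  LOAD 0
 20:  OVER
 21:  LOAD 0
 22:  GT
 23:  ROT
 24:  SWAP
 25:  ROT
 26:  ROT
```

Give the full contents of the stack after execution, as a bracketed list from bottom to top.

[0, 0, 0]

PUSH -1 → -1
PUSH 1  → -1 1
DUP     → -1 1 1
SWAP    → -1 1 1
SWAP    → -1 1 1
EQ      → -1 1
SWAP    → 1 -1
NEG     → 1 1
GT      → 0
STORE 0 → (empty)
PUSH 6  → 6
POP     → (empty)
LOAD 0  → 0
PUSH 3  → 0 3
OVER    → 0 3 0
ROT     → 3 0 0
MUL     → 3 0
MUL     → 0
LOAD 0  → 0 0
OVER    → 0 0 0
LOAD 0  → 0 0 0 0
GT      → 0 0 0
ROT     → 0 0 0
SWAP    → 0 0 0
ROT     → 0 0 0
ROT     → 0 0 0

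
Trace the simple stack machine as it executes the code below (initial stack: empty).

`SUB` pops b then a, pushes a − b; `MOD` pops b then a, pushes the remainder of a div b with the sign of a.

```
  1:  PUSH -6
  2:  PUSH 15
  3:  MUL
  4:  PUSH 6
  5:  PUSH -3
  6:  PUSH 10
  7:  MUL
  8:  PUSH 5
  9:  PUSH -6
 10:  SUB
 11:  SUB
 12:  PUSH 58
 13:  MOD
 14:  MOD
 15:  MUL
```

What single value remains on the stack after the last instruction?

PUSH -6 → -6
PUSH 15 → -6 15
MUL     → -90
PUSH 6  → -90 6
PUSH -3 → -90 6 -3
PUSH 10 → -90 6 -3 10
MUL     → -90 6 -30
PUSH 5  → -90 6 -30 5
PUSH -6 → -90 6 -30 5 -6
SUB     → -90 6 -30 11
SUB     → -90 6 -41
PUSH 58 → -90 6 -41 58
MOD     → -90 6 -41
MOD     → -90 6
MUL     → -540

-540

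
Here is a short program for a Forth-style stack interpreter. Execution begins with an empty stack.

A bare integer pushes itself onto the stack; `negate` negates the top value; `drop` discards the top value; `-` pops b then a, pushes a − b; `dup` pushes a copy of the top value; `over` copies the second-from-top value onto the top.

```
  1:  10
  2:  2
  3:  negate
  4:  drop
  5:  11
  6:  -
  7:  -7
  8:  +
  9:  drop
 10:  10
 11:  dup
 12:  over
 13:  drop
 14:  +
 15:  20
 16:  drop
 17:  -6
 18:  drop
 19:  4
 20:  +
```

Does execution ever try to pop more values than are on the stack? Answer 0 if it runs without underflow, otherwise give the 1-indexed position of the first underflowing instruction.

10      [10]
2       [10, 2]
negate  [10, -2]
drop    [10]
11      [10, 11]
-       [-1]
-7      [-1, -7]
+       [-8]
drop    []
10      [10]
dup     [10, 10]
over    [10, 10, 10]
drop    [10, 10]
+       [20]
20      [20, 20]
drop    [20]
-6      [20, -6]
drop    [20]
4       [20, 4]
+       [24]

0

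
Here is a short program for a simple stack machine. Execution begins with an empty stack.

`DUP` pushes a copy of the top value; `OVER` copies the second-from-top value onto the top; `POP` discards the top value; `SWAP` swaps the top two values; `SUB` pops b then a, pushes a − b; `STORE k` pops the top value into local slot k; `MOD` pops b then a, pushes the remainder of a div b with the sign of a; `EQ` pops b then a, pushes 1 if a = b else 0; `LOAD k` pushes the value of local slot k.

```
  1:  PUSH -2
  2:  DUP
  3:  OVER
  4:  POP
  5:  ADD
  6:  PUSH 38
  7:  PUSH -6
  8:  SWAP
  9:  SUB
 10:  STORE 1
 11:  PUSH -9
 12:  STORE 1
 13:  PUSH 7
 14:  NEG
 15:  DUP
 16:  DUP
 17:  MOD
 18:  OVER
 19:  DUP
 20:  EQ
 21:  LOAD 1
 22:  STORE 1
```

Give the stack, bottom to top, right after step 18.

PUSH -2 : -2
DUP     : -2 -2
OVER    : -2 -2 -2
POP     : -2 -2
ADD     : -4
PUSH 38 : -4 38
PUSH -6 : -4 38 -6
SWAP    : -4 -6 38
SUB     : -4 -44
STORE 1 : -4
PUSH -9 : -4 -9
STORE 1 : -4
PUSH 7  : -4 7
NEG     : -4 -7
DUP     : -4 -7 -7
DUP     : -4 -7 -7 -7
MOD     : -4 -7 0
OVER    : -4 -7 0 -7

[-4, -7, 0, -7]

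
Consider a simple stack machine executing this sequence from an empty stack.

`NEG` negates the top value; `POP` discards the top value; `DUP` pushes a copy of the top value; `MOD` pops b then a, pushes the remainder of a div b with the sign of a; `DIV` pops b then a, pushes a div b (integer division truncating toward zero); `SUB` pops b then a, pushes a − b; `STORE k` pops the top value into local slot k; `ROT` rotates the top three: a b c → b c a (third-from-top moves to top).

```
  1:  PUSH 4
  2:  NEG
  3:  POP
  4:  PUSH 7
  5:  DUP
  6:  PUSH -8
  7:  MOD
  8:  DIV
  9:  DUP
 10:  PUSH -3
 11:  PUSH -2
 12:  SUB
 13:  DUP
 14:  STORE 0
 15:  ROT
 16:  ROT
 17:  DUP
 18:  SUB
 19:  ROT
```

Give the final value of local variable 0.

-1

PUSH 4  -> [4]
NEG     -> [-4]
POP     -> []
PUSH 7  -> [7]
DUP     -> [7, 7]
PUSH -8 -> [7, 7, -8]
MOD     -> [7, 7]
DIV     -> [1]
DUP     -> [1, 1]
PUSH -3 -> [1, 1, -3]
PUSH -2 -> [1, 1, -3, -2]
SUB     -> [1, 1, -1]
DUP     -> [1, 1, -1, -1]
STORE 0 -> [1, 1, -1]
ROT     -> [1, -1, 1]
ROT     -> [-1, 1, 1]
DUP     -> [-1, 1, 1, 1]
SUB     -> [-1, 1, 0]
ROT     -> [1, 0, -1]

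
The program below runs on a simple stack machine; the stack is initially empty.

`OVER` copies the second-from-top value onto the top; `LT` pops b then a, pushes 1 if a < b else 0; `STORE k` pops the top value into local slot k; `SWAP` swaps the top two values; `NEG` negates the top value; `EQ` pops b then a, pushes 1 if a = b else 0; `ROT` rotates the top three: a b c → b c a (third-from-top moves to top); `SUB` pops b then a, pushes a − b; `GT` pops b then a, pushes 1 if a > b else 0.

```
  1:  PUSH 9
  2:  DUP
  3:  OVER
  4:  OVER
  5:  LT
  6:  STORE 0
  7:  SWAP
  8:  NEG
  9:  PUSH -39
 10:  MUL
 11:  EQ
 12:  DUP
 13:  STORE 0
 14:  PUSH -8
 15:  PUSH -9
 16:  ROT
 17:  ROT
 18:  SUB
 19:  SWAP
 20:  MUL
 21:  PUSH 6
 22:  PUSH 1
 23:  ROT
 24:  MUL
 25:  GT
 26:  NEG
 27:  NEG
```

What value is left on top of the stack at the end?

PUSH 9   → 9
DUP      → 9 9
OVER     → 9 9 9
OVER     → 9 9 9 9
LT       → 9 9 0
STORE 0  → 9 9
SWAP     → 9 9
NEG      → 9 -9
PUSH -39 → 9 -9 -39
MUL      → 9 351
EQ       → 0
DUP      → 0 0
STORE 0  → 0
PUSH -8  → 0 -8
PUSH -9  → 0 -8 -9
ROT      → -8 -9 0
ROT      → -9 0 -8
SUB      → -9 8
SWAP     → 8 -9
MUL      → -72
PUSH 6   → -72 6
PUSH 1   → -72 6 1
ROT      → 6 1 -72
MUL      → 6 -72
GT       → 1
NEG      → -1
NEG      → 1

1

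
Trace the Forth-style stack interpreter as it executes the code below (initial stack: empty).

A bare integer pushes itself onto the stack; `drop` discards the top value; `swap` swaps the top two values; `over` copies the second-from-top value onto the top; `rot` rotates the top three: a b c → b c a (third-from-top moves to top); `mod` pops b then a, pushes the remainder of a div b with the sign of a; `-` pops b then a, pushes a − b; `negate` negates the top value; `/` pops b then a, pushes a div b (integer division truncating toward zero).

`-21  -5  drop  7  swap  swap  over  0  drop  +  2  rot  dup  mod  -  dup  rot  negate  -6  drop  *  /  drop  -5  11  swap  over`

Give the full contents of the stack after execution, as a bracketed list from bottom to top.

-21    : -21
-5     : -21 -5
drop   : -21
7      : -21 7
swap   : 7 -21
swap   : -21 7
over   : -21 7 -21
0      : -21 7 -21 0
drop   : -21 7 -21
+      : -21 -14
2      : -21 -14 2
rot    : -14 2 -21
dup    : -14 2 -21 -21
mod    : -14 2 0
-      : -14 2
dup    : -14 2 2
rot    : 2 2 -14
negate : 2 2 14
-6     : 2 2 14 -6
drop   : 2 2 14
*      : 2 28
/      : 0
drop   : (empty)
-5     : -5
11     : -5 11
swap   : 11 -5
over   : 11 -5 11

[11, -5, 11]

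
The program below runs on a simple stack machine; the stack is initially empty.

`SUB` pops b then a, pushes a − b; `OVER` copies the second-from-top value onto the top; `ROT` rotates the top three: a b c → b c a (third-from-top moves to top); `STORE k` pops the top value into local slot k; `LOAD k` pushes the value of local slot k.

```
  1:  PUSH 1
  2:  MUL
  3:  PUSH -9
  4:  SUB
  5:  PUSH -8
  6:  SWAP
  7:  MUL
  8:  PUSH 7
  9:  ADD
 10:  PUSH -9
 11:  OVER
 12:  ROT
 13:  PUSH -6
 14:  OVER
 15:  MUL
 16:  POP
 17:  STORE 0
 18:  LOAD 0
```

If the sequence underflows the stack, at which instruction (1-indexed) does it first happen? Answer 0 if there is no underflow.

2

PUSH 1 : 1
MUL  — needs 2 operands, stack has 1 → underflow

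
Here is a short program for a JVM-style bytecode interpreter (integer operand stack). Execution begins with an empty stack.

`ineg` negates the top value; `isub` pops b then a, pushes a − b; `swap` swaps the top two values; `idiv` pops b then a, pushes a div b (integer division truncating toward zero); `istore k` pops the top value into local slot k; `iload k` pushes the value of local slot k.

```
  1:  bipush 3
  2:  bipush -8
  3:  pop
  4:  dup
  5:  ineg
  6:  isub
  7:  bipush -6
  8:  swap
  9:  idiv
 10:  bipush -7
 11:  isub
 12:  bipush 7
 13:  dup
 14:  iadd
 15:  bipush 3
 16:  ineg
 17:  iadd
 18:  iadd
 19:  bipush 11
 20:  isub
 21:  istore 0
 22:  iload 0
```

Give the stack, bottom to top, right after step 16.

bipush 3   [3]
bipush -8  [3, -8]
pop        [3]
dup        [3, 3]
ineg       [3, -3]
isub       [6]
bipush -6  [6, -6]
swap       [-6, 6]
idiv       [-1]
bipush -7  [-1, -7]
isub       [6]
bipush 7   [6, 7]
dup        [6, 7, 7]
iadd       [6, 14]
bipush 3   [6, 14, 3]
ineg       [6, 14, -3]

[6, 14, -3]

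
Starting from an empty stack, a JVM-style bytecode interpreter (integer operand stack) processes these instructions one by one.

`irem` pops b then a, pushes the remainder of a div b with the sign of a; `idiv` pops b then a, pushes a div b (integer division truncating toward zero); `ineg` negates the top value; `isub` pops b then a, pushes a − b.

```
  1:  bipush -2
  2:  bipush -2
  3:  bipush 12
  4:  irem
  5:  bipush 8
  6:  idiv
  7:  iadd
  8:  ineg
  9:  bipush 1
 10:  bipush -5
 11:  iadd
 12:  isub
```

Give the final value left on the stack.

6

bipush -2 -> -2
bipush -2 -> -2 -2
bipush 12 -> -2 -2 12
irem      -> -2 -2
bipush 8  -> -2 -2 8
idiv      -> -2 0
iadd      -> -2
ineg      -> 2
bipush 1  -> 2 1
bipush -5 -> 2 1 -5
iadd      -> 2 -4
isub      -> 6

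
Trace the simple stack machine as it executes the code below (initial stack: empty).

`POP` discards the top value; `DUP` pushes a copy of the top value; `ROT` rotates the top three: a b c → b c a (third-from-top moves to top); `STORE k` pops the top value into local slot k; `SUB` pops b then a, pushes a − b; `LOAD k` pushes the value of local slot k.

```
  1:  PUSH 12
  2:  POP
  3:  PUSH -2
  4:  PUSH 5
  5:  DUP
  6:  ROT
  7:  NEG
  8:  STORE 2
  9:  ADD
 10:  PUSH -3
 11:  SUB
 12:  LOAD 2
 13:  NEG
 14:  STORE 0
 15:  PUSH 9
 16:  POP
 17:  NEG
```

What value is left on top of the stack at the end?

PUSH 12 : 12
POP     : (empty)
PUSH -2 : -2
PUSH 5  : -2 5
DUP     : -2 5 5
ROT     : 5 5 -2
NEG     : 5 5 2
STORE 2 : 5 5
ADD     : 10
PUSH -3 : 10 -3
SUB     : 13
LOAD 2  : 13 2
NEG     : 13 -2
STORE 0 : 13
PUSH 9  : 13 9
POP     : 13
NEG     : -13

-13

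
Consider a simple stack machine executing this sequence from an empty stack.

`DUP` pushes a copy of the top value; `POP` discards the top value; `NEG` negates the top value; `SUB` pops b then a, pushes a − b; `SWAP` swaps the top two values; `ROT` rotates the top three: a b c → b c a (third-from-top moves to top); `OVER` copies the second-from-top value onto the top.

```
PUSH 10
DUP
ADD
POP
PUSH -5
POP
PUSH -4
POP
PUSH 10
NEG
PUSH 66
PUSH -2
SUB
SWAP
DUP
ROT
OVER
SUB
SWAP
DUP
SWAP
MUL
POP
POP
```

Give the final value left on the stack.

PUSH 10 : [10]
DUP     : [10, 10]
ADD     : [20]
POP     : []
PUSH -5 : [-5]
POP     : []
PUSH -4 : [-4]
POP     : []
PUSH 10 : [10]
NEG     : [-10]
PUSH 66 : [-10, 66]
PUSH -2 : [-10, 66, -2]
SUB     : [-10, 68]
SWAP    : [68, -10]
DUP     : [68, -10, -10]
ROT     : [-10, -10, 68]
OVER    : [-10, -10, 68, -10]
SUB     : [-10, -10, 78]
SWAP    : [-10, 78, -10]
DUP     : [-10, 78, -10, -10]
SWAP    : [-10, 78, -10, -10]
MUL     : [-10, 78, 100]
POP     : [-10, 78]
POP     : [-10]

-10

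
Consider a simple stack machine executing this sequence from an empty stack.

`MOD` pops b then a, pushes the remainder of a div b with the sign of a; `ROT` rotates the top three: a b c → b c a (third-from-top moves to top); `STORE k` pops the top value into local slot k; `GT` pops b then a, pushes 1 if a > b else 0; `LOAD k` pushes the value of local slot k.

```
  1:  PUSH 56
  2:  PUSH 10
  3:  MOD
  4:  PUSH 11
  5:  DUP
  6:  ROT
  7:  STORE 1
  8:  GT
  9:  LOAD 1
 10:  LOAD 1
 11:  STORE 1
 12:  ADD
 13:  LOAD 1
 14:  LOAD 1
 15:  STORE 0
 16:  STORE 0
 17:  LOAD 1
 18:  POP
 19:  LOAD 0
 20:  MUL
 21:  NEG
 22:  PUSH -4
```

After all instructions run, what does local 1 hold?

PUSH 56 : [56]
PUSH 10 : [56, 10]
MOD     : [6]
PUSH 11 : [6, 11]
DUP     : [6, 11, 11]
ROT     : [11, 11, 6]
STORE 1 : [11, 11]
GT      : [0]
LOAD 1  : [0, 6]
LOAD 1  : [0, 6, 6]
STORE 1 : [0, 6]
ADD     : [6]
LOAD 1  : [6, 6]
LOAD 1  : [6, 6, 6]
STORE 0 : [6, 6]
STORE 0 : [6]
LOAD 1  : [6, 6]
POP     : [6]
LOAD 0  : [6, 6]
MUL     : [36]
NEG     : [-36]
PUSH -4 : [-36, -4]

6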